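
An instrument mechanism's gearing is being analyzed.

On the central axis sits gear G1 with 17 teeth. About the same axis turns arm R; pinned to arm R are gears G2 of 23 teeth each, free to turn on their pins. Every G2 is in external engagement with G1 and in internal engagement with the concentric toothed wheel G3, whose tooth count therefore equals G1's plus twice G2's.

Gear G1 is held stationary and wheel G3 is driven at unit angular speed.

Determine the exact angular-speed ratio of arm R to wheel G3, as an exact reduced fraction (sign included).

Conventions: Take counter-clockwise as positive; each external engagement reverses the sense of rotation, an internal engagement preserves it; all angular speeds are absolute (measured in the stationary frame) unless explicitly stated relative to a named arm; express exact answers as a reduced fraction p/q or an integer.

class = planetary set [G3 = 17+2·23 = 63; Willis about the carrier]
ring teeth: 17 + 2·23 = 63
17(ω_sun−ω_arm) = −63(ω_ring−ω_arm),  ω_sun = 0, ω_ring = 1
17(0−ω_arm) = −63(1−ω_arm)  ⇒  80·ω_arm = 63  ⇒  ω_arm = 63/80
ω_out/ω_in = 63/80

63/80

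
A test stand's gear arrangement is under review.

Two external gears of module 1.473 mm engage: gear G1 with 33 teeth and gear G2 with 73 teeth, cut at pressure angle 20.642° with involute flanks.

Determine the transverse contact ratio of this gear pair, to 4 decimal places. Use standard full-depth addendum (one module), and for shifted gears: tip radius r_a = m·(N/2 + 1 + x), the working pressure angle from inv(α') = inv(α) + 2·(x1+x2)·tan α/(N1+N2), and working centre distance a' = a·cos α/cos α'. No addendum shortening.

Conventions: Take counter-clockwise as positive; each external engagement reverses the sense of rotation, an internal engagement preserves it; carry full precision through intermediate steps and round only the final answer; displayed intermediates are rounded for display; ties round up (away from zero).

1.7110

single-mesh involute tooth geometry (33T engaging 73T at module 1.473)
base radii: r_b1 = 22.744184, r_b2 = 50.312893
tip radii: r_a1 = 25.777500, r_a2 = 55.237500
no profile shift: α' = α, a' = a
action lengths: √(r_a1²−r_b1²) = 12.131842, √(r_a2²−r_b2²) = 22.798996
base pitch p_b = π·m·cos α = 4.330483
CR = (12.131842 + 22.798996 − 78.069000·sin 20.64200°)/4.330483 = 1.710976
contact ratio ≈ 1.7110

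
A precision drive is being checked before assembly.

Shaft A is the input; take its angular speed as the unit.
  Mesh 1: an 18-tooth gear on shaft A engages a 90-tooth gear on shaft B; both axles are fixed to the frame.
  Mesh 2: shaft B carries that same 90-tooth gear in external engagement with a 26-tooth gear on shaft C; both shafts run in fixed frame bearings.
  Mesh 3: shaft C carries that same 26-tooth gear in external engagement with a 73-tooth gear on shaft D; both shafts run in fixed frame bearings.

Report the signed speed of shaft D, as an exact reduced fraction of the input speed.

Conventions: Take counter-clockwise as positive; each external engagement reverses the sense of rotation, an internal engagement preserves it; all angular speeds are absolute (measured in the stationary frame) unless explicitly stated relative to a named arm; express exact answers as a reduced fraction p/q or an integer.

3-mesh fixed-axis compound train (all bearings frame-fixed)
mesh 1 [18T→90T]: |ω|/ω_in = 1×18/90 = 1/5, sense flips to −
mesh 2 [90T→26T]: |ω|/ω_in = (1/5)×90/26 = 9/13, sense flips to +
mesh 3 [26T→73T]: |ω|/ω_in = (9/13)×26/73 = 18/73, sense flips to −
signed output speed (× input speed) = -18/73

-18/73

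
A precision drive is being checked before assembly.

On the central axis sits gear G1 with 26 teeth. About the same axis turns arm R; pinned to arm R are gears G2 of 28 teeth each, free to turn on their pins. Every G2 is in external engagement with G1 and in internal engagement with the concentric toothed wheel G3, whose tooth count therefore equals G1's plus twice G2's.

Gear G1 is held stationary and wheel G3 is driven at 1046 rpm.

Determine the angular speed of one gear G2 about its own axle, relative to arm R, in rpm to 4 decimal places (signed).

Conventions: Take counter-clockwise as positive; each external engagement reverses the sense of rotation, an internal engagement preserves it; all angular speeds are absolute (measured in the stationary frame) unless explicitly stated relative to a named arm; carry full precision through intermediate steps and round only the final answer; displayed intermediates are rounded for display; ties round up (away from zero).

topology: planetary set — G1 26T / G2 28T / G3 82T, arm = carrier (Willis)
normalise by the input: solve with ω_ring = 1, then scale by 1046 rpm
ring teeth: 26 + 2·28 = 82
26(ω_sun−ω_arm) = −82(ω_ring−ω_arm),  ω_sun = 0, ω_ring = 1
26(0−ω_arm) = −82(1−ω_arm)  ⇒  108·ω_arm = 82  ⇒  ω_arm = 41/54
sun–planet mesh: 26·(0−41/54) = −28·(ω_p−ω_arm)  ⇒  ω_p−ω_arm = 533/756
scale: ω_p−ω_arm = 533/756 × 1046 rpm = +737.4577 rpm

+737.4577 rpm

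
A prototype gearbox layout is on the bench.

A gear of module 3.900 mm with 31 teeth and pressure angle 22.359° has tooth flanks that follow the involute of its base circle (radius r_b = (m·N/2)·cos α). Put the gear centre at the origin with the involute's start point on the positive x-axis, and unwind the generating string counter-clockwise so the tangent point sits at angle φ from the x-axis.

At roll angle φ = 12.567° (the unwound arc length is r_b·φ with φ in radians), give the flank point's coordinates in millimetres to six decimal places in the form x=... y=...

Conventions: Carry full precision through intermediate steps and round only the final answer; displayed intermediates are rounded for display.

x=57.233895 y=0.195690

recognized (one wheel, involute flank): single-mesh tooth geometry, m = 3.900, N = 31
pitch radius r_p = m·N/2 = 3.900·31/2 = 60.450000
base radius r_b = r_p·cos α = 60.450000·cos 22.359° = 55.905277
roll angle φ = 12.567° = 0.21933553 rad
x = r_b·(cos φ + φ·sin φ) = 57.233895
y = r_b·(sin φ − φ·cos φ) = 0.195690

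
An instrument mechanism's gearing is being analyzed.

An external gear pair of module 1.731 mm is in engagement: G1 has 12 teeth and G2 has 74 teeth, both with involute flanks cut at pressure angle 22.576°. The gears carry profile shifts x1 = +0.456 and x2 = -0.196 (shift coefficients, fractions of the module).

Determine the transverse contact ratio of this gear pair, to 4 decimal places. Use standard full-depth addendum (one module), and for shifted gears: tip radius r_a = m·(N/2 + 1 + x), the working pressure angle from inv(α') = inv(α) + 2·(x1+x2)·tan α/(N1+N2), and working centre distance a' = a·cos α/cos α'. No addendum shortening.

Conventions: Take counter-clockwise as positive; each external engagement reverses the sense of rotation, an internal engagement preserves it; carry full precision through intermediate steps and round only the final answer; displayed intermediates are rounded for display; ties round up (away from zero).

1.3825

single-mesh involute tooth geometry (12T engaging 74T at module 1.731)
base radii: r_b1 = 9.590132, r_b2 = 59.139149
tip radii: r_a1 = 12.906336, r_a2 = 65.438724
inv(α') = inv(22.576°) + 2·(+0.456-0.196)·tan α/(12+74) = 0.02425687  ⇒  α' = 23.37711°
a' = a·cos α / cos α' = 74.4330·cos 22.576°/cos 23.37711° = 74.875577
action lengths: √(r_a1²−r_b1²) = 8.637295, √(r_a2²−r_b2²) = 28.014061
base pitch p_b = π·m·cos α = 5.021382
CR = (8.637295 + 28.014061 − 74.875577·sin 23.37711°)/5.021382 = 1.382515
contact ratio ≈ 1.3825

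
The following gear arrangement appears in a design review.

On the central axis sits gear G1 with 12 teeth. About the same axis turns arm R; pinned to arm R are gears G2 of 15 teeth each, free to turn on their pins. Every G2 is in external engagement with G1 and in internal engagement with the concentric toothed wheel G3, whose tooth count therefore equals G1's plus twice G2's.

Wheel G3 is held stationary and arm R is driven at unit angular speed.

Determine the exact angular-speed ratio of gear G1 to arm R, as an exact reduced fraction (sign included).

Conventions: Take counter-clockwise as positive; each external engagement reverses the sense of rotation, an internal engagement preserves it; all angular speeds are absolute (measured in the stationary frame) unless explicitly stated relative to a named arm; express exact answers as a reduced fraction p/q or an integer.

9/2

planetary set (12T centre, 15T on arm, 42T internal) — Willis relation
ring teeth: 12 + 2·15 = 42
12(ω_sun−ω_arm) = −42(ω_ring−ω_arm),  ω_ring = 0, ω_arm = 1
ω_sun = 1 − (42/12)(0−1) = 9/2
ω_out/ω_in = 9/2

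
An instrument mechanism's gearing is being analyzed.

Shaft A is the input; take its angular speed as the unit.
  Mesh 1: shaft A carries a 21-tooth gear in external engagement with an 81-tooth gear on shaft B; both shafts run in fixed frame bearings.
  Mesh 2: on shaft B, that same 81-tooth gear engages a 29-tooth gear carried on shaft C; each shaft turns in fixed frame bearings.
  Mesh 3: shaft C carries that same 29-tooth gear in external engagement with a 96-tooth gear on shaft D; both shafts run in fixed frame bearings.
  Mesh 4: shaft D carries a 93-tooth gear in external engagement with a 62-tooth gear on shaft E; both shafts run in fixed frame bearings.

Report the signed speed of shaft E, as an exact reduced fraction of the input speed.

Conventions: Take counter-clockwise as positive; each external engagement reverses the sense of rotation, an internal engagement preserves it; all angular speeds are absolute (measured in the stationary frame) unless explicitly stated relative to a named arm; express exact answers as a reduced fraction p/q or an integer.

4-mesh fixed-axis compound train (all bearings frame-fixed)
mesh 1 [21T→81T]: |ω|/ω_in = 1×21/81 = 7/27, sense flips to −
mesh 2 [81T→29T]: |ω|/ω_in = (7/27)×81/29 = 21/29, sense flips to +
mesh 3 [29T→96T]: |ω|/ω_in = (21/29)×29/96 = 7/32, sense flips to −
mesh 4 [93T→62T]: |ω|/ω_in = (7/32)×93/62 = 21/64, sense flips to +
signed output speed (× input speed) = 21/64

21/64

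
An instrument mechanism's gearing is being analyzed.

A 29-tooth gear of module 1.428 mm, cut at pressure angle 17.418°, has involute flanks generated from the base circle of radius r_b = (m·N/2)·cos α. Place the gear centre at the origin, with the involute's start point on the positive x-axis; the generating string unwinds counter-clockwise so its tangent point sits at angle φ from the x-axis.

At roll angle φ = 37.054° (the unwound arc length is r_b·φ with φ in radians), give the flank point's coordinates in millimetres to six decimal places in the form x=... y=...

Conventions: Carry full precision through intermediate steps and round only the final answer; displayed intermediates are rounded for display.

single-mesh involute tooth geometry (29T wheel at module 1.428)
pitch radius r_p = m·N/2 = 1.428·29/2 = 20.706000
base radius r_b = r_p·cos α = 20.706000·cos 17.418° = 19.756554
roll angle φ = 37.054° = 0.64671430 rad
x = r_b·(cos φ + φ·sin φ) = 23.465984
y = r_b·(sin φ − φ·cos φ) = 1.707865

x=23.465984 y=1.707865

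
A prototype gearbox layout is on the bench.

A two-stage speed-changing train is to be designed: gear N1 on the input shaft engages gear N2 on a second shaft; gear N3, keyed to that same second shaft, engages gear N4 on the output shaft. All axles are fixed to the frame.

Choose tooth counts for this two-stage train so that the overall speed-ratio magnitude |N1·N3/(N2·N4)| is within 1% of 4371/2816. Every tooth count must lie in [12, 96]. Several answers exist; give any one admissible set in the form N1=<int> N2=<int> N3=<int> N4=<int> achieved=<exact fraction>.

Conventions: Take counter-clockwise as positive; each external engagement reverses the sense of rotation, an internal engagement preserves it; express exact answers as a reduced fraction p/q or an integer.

N1=47 N2=32 N3=93 N4=88 achieved=4371/2816

design class (target 4371/2816): fixed-axis compound train
target = 4371/2816 in lowest terms: an exact hit needs N1·N3 = k·4371 and N2·N4 = k·2816 for one integer k, every count in [12, 96]; additionally prefer no 1:1 stage (N1 ≠ N2, N3 ≠ N4)
k = 1: N1·N3 = 4371 = 47·93, N2·N4 = 2816 = 32·88
achieved = 47·93/(32·88) = 4371/2816; |achieved − target| = 0 ≤ 4371/281600 ✓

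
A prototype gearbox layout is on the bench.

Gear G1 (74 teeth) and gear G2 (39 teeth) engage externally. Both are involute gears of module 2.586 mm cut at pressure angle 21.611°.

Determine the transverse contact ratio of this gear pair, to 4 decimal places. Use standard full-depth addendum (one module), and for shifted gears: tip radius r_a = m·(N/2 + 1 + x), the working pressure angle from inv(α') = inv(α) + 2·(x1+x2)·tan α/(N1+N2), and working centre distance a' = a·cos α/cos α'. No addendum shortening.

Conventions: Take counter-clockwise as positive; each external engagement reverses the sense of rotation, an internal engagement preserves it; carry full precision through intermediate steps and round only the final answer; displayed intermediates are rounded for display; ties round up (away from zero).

1.6800

class = single-mesh tooth geometry [involute pair 74T × 39T, m = 2.586]
base radii: r_b1 = 88.956110, r_b2 = 46.882274
tip radii: r_a1 = 98.268000, r_a2 = 53.013000
no profile shift: α' = α, a' = a
action lengths: √(r_a1²−r_b1²) = 41.754166, √(r_a2²−r_b2²) = 24.747334
base pitch p_b = π·m·cos α = 7.553077
CR = (41.754166 + 24.747334 − 146.109000·sin 21.61100°)/7.553077 = 1.679992
contact ratio ≈ 1.6800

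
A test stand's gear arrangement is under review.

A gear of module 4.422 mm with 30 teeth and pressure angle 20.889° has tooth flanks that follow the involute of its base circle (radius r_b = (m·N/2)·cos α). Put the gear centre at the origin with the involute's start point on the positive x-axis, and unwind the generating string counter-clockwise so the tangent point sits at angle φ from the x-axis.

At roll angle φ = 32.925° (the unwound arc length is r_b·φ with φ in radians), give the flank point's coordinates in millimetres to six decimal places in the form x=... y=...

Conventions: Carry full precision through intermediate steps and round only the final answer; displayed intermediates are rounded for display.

class = single-mesh tooth geometry [base-circle involute, m = 4.422, 30T]
pitch radius r_p = m·N/2 = 4.422·30/2 = 66.330000
base radius r_b = r_p·cos α = 66.330000·cos 20.889° = 61.970325
roll angle φ = 32.925° = 0.57464966 rad
x = r_b·(cos φ + φ·sin φ) = 71.372976
y = r_b·(sin φ − φ·cos φ) = 3.791947

x=71.372976 y=3.791947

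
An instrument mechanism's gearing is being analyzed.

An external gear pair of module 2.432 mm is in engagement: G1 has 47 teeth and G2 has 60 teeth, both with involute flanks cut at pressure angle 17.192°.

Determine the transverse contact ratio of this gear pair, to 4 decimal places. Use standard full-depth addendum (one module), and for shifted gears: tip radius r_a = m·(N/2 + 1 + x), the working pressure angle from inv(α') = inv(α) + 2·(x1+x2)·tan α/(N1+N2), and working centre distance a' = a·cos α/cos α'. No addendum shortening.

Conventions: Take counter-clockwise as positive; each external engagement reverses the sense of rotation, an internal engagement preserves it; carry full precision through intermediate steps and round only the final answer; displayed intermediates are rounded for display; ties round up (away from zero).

1.9371

class = single-mesh tooth geometry [involute pair 47T × 60T, m = 2.432]
base radii: r_b1 = 54.598428, r_b2 = 69.700121
tip radii: r_a1 = 59.584000, r_a2 = 75.392000
no profile shift: α' = α, a' = a
action lengths: √(r_a1²−r_b1²) = 23.859269, √(r_a2²−r_b2²) = 28.737550
base pitch p_b = π·m·cos α = 7.298980
CR = (23.859269 + 28.737550 − 130.112000·sin 17.19200°)/7.298980 = 1.937121
contact ratio ≈ 1.9371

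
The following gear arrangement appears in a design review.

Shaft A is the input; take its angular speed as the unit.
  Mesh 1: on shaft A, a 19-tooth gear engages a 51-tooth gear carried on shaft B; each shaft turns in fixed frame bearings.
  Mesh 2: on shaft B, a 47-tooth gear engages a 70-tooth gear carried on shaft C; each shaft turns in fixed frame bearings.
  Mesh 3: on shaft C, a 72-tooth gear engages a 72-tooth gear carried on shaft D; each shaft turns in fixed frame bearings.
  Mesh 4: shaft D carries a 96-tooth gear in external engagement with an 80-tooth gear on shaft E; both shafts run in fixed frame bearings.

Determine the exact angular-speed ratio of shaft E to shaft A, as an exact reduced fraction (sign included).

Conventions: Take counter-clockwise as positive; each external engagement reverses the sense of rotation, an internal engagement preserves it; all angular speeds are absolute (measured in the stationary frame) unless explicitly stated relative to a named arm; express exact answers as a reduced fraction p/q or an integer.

893/2975

class = fixed-axis compound train [4 meshes; 4 ratios multiply, 4 sense flips]
mesh 1 [19T→51T]: running ratio 19/51, sense −
mesh 2 [47T→70T]: running ratio 893/3570, sense +
mesh 3 [72T→72T]: running ratio 893/3570, sense −
mesh 4 [96T→80T]: running ratio 893/2975, sense +
ω_out/ω_in = 893/2975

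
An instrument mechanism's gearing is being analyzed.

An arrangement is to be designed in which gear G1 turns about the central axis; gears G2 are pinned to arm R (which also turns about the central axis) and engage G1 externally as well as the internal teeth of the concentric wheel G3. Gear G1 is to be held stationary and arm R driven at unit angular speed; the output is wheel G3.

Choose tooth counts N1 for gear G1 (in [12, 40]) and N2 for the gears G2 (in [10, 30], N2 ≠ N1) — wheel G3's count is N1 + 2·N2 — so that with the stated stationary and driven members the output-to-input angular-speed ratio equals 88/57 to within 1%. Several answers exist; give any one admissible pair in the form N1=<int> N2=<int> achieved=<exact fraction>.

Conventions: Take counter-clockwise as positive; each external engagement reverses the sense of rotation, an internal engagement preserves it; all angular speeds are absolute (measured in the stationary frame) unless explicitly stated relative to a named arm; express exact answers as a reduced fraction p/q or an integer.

N1=31 N2=13 achieved=88/57

design class (target 88/57): planetary set
Willis with ω_sun = 0: ω_ring/ω_arm = (N1+N3)/N3; set equal to 88/57  ⇒  N3/N1 = 1/(88/57 − 1) = 57/31
N3 = N1 + 2·N2  ⇒  N2/N1 = (N3/N1 − 1)/2 = (57/31 − 1)/2 = 13/31
smallest multiple with N1 ≥ 12 and N2 ≥ 10: k = 1  ⇒  N1 = 1·31 = 31, N2 = 1·13 = 13 (N1 ≤ 40, N2 ≤ 30, N2 ≠ N1 ✓), N3 = 31 + 2·13 = 57
check: (N1+N3)/N3 with N1 = 31, N3 = 57 gives 88/57; |achieved − target| = 0 ≤ 22/1425 ✓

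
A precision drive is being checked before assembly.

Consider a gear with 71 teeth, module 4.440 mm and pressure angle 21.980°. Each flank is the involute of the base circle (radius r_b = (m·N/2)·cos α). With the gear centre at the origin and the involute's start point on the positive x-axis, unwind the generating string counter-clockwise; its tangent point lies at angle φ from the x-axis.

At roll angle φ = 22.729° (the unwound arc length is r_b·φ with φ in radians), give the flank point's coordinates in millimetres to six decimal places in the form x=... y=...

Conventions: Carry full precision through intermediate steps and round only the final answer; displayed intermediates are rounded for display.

class = single-mesh tooth geometry [base-circle involute, m = 4.440, 71T]
pitch radius r_p = m·N/2 = 4.440·71/2 = 157.620000
base radius r_b = r_p·cos α = 157.620000·cos 21.980° = 146.163321
roll angle φ = 22.729° = 0.39669589 rad
x = r_b·(cos φ + φ·sin φ) = 157.215490
y = r_b·(sin φ − φ·cos φ) = 2.993922

x=157.215490 y=2.993922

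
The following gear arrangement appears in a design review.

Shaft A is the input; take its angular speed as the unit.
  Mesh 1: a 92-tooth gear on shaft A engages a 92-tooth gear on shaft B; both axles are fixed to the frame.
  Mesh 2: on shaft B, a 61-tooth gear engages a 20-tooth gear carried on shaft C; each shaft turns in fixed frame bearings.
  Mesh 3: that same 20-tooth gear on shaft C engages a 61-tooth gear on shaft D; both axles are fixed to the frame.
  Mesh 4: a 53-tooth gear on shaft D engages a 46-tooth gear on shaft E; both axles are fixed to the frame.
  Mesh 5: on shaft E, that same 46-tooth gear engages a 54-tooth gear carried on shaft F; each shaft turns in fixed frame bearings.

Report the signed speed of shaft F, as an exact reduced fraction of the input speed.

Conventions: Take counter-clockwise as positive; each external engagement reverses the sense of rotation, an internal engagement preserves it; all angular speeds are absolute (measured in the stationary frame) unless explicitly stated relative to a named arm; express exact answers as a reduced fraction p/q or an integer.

-53/54

5-mesh fixed-axis compound train (all bearings frame-fixed)
mesh 1 [92T→92T]: |ω|/ω_in = 1×92/92 = 1, sense flips to −
mesh 2 [61T→20T]: |ω|/ω_in = 1×61/20 = 61/20, sense flips to +
mesh 3 [20T→61T]: |ω|/ω_in = (61/20)×20/61 = 1, sense flips to −
mesh 4 [53T→46T]: |ω|/ω_in = 1×53/46 = 53/46, sense flips to +
mesh 5 [46T→54T]: |ω|/ω_in = (53/46)×46/54 = 53/54, sense flips to −
signed output speed (× input speed) = -53/54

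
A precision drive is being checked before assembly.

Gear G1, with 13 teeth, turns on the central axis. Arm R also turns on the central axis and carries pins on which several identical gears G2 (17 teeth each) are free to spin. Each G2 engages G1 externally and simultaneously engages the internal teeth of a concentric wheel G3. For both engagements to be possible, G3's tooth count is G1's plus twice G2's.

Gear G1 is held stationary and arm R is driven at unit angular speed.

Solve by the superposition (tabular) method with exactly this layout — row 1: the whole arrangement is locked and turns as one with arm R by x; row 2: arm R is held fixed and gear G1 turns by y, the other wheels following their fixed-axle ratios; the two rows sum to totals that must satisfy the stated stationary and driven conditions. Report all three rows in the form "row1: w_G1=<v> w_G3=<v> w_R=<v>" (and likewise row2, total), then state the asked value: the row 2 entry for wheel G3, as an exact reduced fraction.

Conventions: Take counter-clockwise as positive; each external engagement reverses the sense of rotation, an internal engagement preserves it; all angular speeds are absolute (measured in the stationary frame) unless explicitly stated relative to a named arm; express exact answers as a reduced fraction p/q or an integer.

class = planetary set [G3 = 13+2·17 = 47; Willis about the carrier]
superposition row 1 [locked train]: every member turns x
row 2: sun turns y, ring = −(13/47)·y, arm 0
boundary: total ω_sun = x + y = 0 and total ω_arm = x = 1  ⇒  y = -1, x = 1
row 2 ring = −(13/47)·(-1) = 13/47
totals (row 1 + row 2): sun 1 + (-1) = 0, ring 1 + 13/47 = 60/47, arm 1 + 0 = 1
asked cell (row2, ring) = 13/47

row1: w_G1=1 w_G3=1 w_R=1
row2: w_G1=-1 w_G3=13/47 w_R=0
total: w_G1=0 w_G3=60/47 w_R=1
asked value: 13/47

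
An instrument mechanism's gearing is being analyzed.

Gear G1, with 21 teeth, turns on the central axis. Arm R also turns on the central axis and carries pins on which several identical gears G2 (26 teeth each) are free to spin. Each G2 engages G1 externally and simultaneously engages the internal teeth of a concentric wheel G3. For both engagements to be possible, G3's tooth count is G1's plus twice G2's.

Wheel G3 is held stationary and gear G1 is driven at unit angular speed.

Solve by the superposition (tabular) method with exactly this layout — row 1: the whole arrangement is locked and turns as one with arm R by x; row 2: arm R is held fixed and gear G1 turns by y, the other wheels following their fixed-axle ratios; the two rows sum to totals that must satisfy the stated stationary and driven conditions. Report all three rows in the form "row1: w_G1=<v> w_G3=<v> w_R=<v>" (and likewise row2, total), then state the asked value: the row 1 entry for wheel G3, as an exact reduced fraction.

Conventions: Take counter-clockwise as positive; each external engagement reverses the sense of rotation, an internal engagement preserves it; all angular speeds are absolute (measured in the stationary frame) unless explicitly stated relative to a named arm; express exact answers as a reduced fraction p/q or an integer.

row1: w_G1=21/94 w_G3=21/94 w_R=21/94
row2: w_G1=73/94 w_G3=-21/94 w_R=0
total: w_G1=1 w_G3=0 w_R=21/94
asked value: 21/94

topology: planetary set — G1 21T / G2 26T / G3 73T, arm = carrier (Willis)
row 1: whole set turns with the arm by x
row 2 — arm fixed, fixed-axis ratios: sun y, ring −(21/73)·y, arm 0
boundary: total ω_ring = x − (21/73)·y = 0 and total ω_sun = x + y = 1  ⇒  y = 73/94, x = 21/94
row 2 ring = −(21/73)·73/94 = -21/94
totals (row 1 + row 2): sun 21/94 + 73/94 = 1, ring 21/94 + (-21/94) = 0, arm 21/94 + 0 = 21/94
asked cell (row1, ring) = 21/94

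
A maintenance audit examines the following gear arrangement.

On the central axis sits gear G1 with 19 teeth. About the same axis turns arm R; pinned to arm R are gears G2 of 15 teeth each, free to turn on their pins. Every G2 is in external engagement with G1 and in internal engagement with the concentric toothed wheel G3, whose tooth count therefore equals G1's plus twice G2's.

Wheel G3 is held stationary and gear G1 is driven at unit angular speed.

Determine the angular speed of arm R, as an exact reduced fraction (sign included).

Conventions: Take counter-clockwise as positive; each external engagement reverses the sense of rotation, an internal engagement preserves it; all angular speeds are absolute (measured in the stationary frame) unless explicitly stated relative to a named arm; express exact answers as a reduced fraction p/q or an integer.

19/68

class = planetary set [G3 = 19+2·15 = 49; Willis about the carrier]
ring teeth: 19 + 2·15 = 49
19(ω_sun−ω_arm) = −49(ω_ring−ω_arm),  ω_ring = 0, ω_sun = 1
19(1−ω_arm) = −49(0−ω_arm)  ⇒  68·ω_arm = 19  ⇒  ω_arm = 19/68
exact speed ratio = 19/68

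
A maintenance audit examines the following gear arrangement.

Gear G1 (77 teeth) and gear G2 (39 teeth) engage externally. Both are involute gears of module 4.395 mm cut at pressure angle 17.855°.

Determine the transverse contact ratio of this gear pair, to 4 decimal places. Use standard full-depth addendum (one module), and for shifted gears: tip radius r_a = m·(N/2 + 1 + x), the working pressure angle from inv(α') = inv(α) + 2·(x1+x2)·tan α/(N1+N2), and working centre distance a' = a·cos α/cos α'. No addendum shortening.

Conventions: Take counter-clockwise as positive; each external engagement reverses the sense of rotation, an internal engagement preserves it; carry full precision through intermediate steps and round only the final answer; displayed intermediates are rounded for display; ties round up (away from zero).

1.8937

recognized (one external pair, fixed centres): single-mesh tooth geometry, m = 4.395, N1 = 77, N2 = 39
base radii: r_b1 = 161.057707, r_b2 = 81.574683
tip radii: r_a1 = 173.602500, r_a2 = 90.097500
no profile shift: α' = α, a' = a
action lengths: √(r_a1²−r_b1²) = 64.793851, √(r_a2²−r_b2²) = 38.250891
base pitch p_b = π·m·cos α = 13.142278
CR = (64.793851 + 38.250891 − 254.910000·sin 17.85500°)/13.142278 = 1.893660
contact ratio ≈ 1.8937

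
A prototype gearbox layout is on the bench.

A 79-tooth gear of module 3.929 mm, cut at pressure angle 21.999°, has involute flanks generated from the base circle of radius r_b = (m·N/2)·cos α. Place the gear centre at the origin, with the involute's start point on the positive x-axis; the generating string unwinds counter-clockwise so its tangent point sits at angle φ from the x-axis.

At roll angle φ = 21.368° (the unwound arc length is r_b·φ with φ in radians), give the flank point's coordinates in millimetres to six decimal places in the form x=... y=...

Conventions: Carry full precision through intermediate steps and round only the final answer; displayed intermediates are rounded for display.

topology: single-mesh involute geometry — m = 3.929, N = 79
pitch radius r_p = m·N/2 = 3.929·79/2 = 155.195500
base radius r_b = r_p·cos α = 155.195500·cos 21.999° = 143.895777
roll angle φ = 21.368° = 0.37294195 rad
x = r_b·(cos φ + φ·sin φ) = 153.557423
y = r_b·(sin φ − φ·cos φ) = 2.453568

x=153.557423 y=2.453568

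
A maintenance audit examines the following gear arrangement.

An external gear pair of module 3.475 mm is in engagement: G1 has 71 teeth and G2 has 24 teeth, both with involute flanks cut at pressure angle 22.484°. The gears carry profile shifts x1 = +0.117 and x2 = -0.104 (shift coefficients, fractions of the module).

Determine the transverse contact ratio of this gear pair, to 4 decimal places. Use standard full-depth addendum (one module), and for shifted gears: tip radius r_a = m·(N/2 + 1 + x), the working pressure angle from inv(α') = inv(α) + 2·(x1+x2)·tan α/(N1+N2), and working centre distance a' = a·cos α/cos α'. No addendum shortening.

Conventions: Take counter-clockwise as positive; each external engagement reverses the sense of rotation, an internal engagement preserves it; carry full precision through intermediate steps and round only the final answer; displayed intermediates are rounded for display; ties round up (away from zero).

class = single-mesh tooth geometry [involute pair 71T × 24T, m = 3.475]
base radii: r_b1 = 113.985268, r_b2 = 38.530231
tip radii: r_a1 = 127.244075, r_a2 = 44.813600
inv(α') = inv(22.484°) + 2·(+0.117-0.104)·tan α/(71+24) = 0.02157988  ⇒  α' = 22.52182°
a' = a·cos α / cos α' = 165.0625·cos 22.484°/cos 22.52182° = 165.107639
action lengths: √(r_a1²−r_b1²) = 56.554517, √(r_a2²−r_b2²) = 22.884056
base pitch p_b = π·m·cos α = 10.087191
CR = (56.554517 + 22.884056 − 165.107639·sin 22.52182°)/10.087191 = 1.605654
contact ratio ≈ 1.6057

1.6057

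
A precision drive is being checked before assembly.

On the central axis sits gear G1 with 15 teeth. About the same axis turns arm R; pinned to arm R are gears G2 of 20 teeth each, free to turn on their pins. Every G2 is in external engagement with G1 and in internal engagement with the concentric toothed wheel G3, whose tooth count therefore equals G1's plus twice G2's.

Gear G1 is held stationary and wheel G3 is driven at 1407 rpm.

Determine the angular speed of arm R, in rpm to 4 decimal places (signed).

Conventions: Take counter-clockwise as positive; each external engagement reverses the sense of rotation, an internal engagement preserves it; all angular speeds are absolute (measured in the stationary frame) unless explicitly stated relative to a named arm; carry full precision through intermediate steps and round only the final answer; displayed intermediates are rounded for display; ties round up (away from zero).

+1105.5000 rpm

planetary set (15T centre, 20T on arm, 55T internal) — Willis relation
normalise by the input: solve with ω_ring = 1, then scale by 1407 rpm
ring teeth: 15 + 2·20 = 55
15(ω_sun−ω_arm) = −55(ω_ring−ω_arm),  ω_sun = 0, ω_ring = 1
15(0−ω_arm) = −55(1−ω_arm)  ⇒  70·ω_arm = 55  ⇒  ω_arm = 11/14
scale: ω_arm = 11/14 × 1407 rpm = +1105.5000 rpm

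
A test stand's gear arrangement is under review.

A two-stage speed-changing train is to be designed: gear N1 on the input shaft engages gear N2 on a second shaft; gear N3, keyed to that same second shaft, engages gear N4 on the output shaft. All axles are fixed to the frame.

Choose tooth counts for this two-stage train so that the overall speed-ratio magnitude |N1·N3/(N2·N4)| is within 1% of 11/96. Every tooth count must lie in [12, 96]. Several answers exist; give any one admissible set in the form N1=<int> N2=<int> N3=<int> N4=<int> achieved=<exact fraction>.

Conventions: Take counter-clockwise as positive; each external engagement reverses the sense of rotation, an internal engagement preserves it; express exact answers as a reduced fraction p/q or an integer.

N1=12 N2=24 N3=22 N4=96 achieved=11/96

topology: fixed-axis compound train — 2 stages, target 11/96
target = 11/96 in lowest terms: an exact hit needs N1·N3 = k·11 and N2·N4 = k·96 for one integer k, every count in [12, 96]; additionally prefer no 1:1 stage (N1 ≠ N2, N3 ≠ N4)
k = 1…23: no 1:1-free in-range split of k·11 and k·96 into factor pairs; take k = 24
k = 24: N1·N3 = 264 = 12·22, N2·N4 = 2304 = 24·96
achieved = 12·22/(24·96) = 11/96; |achieved − target| = 0 ≤ 11/9600 ✓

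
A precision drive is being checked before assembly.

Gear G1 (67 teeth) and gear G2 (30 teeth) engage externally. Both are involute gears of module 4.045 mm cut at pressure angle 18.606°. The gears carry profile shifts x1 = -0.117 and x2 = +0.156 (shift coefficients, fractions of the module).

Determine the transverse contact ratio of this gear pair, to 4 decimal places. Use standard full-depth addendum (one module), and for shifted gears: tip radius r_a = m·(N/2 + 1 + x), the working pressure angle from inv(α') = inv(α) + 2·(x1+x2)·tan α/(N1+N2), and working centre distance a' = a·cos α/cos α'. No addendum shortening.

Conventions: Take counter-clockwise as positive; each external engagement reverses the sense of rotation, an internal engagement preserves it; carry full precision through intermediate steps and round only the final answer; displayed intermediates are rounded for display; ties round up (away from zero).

recognized (one external pair, fixed centres): single-mesh tooth geometry, m = 4.045, N1 = 67, N2 = 30
base radii: r_b1 = 128.425201, r_b2 = 57.503821
tip radii: r_a1 = 139.079235, r_a2 = 65.351020
inv(α') = inv(18.606°) + 2·(-0.117+0.156)·tan α/(67+30) = 0.01218852  ⇒  α' = 18.74179°
a' = a·cos α / cos α' = 196.1825·cos 18.606°/cos 18.74179° = 196.339701
action lengths: √(r_a1²−r_b1²) = 53.385404, √(r_a2²−r_b2²) = 31.049418
base pitch p_b = π·m·cos α = 12.043572
CR = (53.385404 + 31.049418 − 196.339701·sin 18.74179°)/12.043572 = 1.772742
contact ratio ≈ 1.7727

1.7727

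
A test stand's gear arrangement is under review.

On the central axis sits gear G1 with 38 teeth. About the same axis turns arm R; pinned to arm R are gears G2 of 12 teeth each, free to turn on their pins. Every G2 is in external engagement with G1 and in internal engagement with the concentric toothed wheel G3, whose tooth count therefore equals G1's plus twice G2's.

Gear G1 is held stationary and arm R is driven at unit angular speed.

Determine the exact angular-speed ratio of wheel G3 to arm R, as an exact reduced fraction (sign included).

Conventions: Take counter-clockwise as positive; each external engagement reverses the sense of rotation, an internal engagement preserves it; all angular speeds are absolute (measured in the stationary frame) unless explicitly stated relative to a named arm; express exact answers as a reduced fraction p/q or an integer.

50/31

recognized (axles ride arm R): planetary set, 38/12/62 teeth
ring teeth: 38 + 2·12 = 62
38(ω_sun−ω_arm) = −62(ω_ring−ω_arm),  ω_sun = 0, ω_arm = 1
ω_ring = 1 − (38/62)(0−1) = 50/31
ω_out/ω_in = 50/31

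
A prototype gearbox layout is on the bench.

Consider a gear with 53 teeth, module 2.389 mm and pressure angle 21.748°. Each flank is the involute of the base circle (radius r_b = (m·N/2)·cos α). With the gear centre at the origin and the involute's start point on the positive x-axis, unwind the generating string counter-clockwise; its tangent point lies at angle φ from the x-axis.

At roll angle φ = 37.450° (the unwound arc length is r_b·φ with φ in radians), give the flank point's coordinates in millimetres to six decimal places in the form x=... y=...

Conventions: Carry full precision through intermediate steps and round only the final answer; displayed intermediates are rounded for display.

topology: single-mesh involute geometry — m = 2.389, N = 53
pitch radius r_p = m·N/2 = 2.389·53/2 = 63.308500
base radius r_b = r_p·cos α = 63.308500·cos 21.748° = 58.802358
roll angle φ = 37.450° = 0.65362580 rad
x = r_b·(cos φ + φ·sin φ) = 70.053236
y = r_b·(sin φ − φ·cos φ) = 5.243148

x=70.053236 y=5.243148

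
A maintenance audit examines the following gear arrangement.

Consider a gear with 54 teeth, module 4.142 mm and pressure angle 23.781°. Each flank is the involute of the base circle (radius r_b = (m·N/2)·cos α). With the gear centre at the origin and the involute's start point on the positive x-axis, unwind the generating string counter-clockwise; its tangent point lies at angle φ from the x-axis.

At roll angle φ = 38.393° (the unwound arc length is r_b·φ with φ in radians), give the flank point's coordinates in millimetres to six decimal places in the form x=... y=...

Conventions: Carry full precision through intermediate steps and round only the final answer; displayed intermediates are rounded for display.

single-mesh involute tooth geometry (54T wheel at module 4.142)
pitch radius r_p = m·N/2 = 4.142·54/2 = 111.834000
base radius r_b = r_p·cos α = 111.834000·cos 23.781° = 102.338560
roll angle φ = 38.393° = 0.67008426 rad
x = r_b·(cos φ + φ·sin φ) = 122.798753
y = r_b·(sin φ − φ·cos φ) = 9.810229

x=122.798753 y=9.810229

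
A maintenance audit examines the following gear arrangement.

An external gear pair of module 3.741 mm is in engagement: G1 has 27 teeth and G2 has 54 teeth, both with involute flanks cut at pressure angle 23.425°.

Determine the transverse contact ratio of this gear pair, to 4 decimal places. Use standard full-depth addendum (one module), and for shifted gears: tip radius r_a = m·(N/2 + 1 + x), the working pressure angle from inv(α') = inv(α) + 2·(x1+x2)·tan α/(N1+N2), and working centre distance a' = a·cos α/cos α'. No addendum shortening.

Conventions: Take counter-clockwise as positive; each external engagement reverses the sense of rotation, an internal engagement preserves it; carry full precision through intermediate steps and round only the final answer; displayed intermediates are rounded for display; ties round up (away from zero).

1.5551

recognized (one external pair, fixed centres): single-mesh tooth geometry, m = 3.741, N1 = 27, N2 = 54
base radii: r_b1 = 46.341065, r_b2 = 92.682129
tip radii: r_a1 = 54.244500, r_a2 = 104.748000
no profile shift: α' = α, a' = a
action lengths: √(r_a1²−r_b1²) = 28.195239, √(r_a2²−r_b2²) = 48.807442
base pitch p_b = π·m·cos α = 10.784055
CR = (28.195239 + 48.807442 − 151.510500·sin 23.42500°)/10.784055 = 1.555068
contact ratio ≈ 1.5551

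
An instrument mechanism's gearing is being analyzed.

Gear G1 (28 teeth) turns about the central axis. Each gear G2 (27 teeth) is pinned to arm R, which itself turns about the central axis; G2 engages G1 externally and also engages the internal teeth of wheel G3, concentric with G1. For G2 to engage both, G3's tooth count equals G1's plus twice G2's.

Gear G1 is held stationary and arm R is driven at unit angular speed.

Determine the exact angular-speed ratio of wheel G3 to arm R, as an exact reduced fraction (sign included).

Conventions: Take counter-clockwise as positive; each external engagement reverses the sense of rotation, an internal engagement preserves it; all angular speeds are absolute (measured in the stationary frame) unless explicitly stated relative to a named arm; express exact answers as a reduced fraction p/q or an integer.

class = planetary set [G3 = 28+2·27 = 82; Willis about the carrier]
ring teeth: 28 + 2·27 = 82
28(ω_sun−ω_arm) = −82(ω_ring−ω_arm),  ω_sun = 0, ω_arm = 1
ω_ring = 1 − (28/82)(0−1) = 55/41
ω_out/ω_in = 55/41

55/41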